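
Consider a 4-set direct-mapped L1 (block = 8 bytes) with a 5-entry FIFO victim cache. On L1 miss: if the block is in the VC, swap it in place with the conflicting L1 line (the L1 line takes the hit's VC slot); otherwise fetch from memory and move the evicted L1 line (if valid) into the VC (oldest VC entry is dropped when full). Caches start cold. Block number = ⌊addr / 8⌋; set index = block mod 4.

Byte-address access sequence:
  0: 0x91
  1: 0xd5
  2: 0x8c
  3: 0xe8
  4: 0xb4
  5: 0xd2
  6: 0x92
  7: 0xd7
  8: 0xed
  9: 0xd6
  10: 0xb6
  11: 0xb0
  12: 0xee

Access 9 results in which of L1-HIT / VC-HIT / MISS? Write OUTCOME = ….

OUTCOME = L1-HIT

0: 0x91 (blk 18, set 2) → MISS  vc=[]
1: 0xd5 (blk 26, set 2) → MISS  vc=[18]
2: 0x8c (blk 17, set 1) → MISS  vc=[18]
3: 0xe8 (blk 29, set 1) → MISS  vc=[18, 17]
4: 0xb4 (blk 22, set 2) → MISS  vc=[18, 17, 26]
5: 0xd2 (blk 26, set 2) → VC-HIT  vc=[18, 17, 22]
6: 0x92 (blk 18, set 2) → VC-HIT  vc=[26, 17, 22]
7: 0xd7 (blk 26, set 2) → VC-HIT  vc=[18, 17, 22]
8: 0xed (blk 29, set 1) → L1-HIT  vc=[18, 17, 22]
9: 0xd6 (blk 26, set 2) → L1-HIT  vc=[18, 17, 22]
10: 0xb6 (blk 22, set 2) → VC-HIT  vc=[18, 17, 26]
11: 0xb0 (blk 22, set 2) → L1-HIT  vc=[18, 17, 26]
12: 0xee (blk 29, set 1) → L1-HIT  vc=[18, 17, 26]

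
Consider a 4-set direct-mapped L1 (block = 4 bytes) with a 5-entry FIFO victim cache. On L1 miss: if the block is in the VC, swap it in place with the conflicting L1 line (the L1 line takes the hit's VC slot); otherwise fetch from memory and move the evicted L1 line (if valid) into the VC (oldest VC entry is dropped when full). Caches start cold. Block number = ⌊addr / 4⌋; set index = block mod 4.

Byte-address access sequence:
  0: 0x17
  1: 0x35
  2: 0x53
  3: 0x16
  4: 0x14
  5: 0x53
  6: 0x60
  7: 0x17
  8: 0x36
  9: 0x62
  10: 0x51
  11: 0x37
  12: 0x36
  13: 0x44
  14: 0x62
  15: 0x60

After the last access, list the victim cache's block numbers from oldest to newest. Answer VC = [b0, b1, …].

VC = [5, 20, 13]

#0 0x17→b5/s1 MISS; vc=[]
#1 0x35→b13/s1 MISS; vc=[5]
#2 0x53→b20/s0 MISS; vc=[5]
#3 0x16→b5/s1 VC-HIT; vc=[13]
#4 0x14→b5/s1 L1-HIT; vc=[13]
#5 0x53→b20/s0 L1-HIT; vc=[13]
#6 0x60→b24/s0 MISS; vc=[13,20]
#7 0x17→b5/s1 L1-HIT; vc=[13,20]
#8 0x36→b13/s1 VC-HIT; vc=[5,20]
#9 0x62→b24/s0 L1-HIT; vc=[5,20]
#10 0x51→b20/s0 VC-HIT; vc=[5,24]
#11 0x37→b13/s1 L1-HIT; vc=[5,24]
#12 0x36→b13/s1 L1-HIT; vc=[5,24]
#13 0x44→b17/s1 MISS; vc=[5,24,13]
#14 0x62→b24/s0 VC-HIT; vc=[5,20,13]
#15 0x60→b24/s0 L1-HIT; vc=[5,20,13]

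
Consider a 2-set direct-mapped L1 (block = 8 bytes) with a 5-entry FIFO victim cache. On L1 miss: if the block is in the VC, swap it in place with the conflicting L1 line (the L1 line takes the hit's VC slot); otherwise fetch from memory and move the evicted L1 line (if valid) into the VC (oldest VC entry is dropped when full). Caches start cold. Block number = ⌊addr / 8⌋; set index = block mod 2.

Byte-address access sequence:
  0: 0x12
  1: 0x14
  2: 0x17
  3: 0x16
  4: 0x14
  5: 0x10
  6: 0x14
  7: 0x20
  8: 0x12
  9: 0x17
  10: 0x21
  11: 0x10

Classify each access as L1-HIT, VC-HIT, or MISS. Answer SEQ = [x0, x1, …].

SEQ = [MISS, L1-HIT, L1-HIT, L1-HIT, L1-HIT, L1-HIT, L1-HIT, MISS, VC-HIT, L1-HIT, VC-HIT, VC-HIT]

  [0] addr=0x12 blk=2 s=0: MISS | VC []
  [1] addr=0x14 blk=2 s=0: L1-HIT | VC []
  [2] addr=0x17 blk=2 s=0: L1-HIT | VC []
  [3] addr=0x16 blk=2 s=0: L1-HIT | VC []
  [4] addr=0x14 blk=2 s=0: L1-HIT | VC []
  [5] addr=0x10 blk=2 s=0: L1-HIT | VC []
  [6] addr=0x14 blk=2 s=0: L1-HIT | VC []
  [7] addr=0x20 blk=4 s=0: MISS | VC [2]
  [8] addr=0x12 blk=2 s=0: VC-HIT | VC [4]
  [9] addr=0x17 blk=2 s=0: L1-HIT | VC [4]
  [10] addr=0x21 blk=4 s=0: VC-HIT | VC [2]
  [11] addr=0x10 blk=2 s=0: VC-HIT | VC [4]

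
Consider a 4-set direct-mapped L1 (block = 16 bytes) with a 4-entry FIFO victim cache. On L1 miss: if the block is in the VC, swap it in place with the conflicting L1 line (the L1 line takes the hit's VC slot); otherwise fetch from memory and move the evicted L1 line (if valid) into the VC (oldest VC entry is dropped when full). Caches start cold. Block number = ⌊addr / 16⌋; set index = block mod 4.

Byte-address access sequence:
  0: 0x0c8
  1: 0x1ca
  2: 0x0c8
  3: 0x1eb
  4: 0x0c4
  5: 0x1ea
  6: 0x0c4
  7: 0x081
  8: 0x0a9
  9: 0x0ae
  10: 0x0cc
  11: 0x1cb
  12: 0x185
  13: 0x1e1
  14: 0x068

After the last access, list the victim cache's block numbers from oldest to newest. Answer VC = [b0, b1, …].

#0 0xc8→b12/s0 MISS; vc=[]
#1 0x1ca→b28/s0 MISS; vc=[12]
#2 0xc8→b12/s0 VC-HIT; vc=[28]
#3 0x1eb→b30/s2 MISS; vc=[28]
#4 0xc4→b12/s0 L1-HIT; vc=[28]
#5 0x1ea→b30/s2 L1-HIT; vc=[28]
#6 0xc4→b12/s0 L1-HIT; vc=[28]
#7 0x81→b8/s0 MISS; vc=[28,12]
#8 0xa9→b10/s2 MISS; vc=[28,12,30]
#9 0xae→b10/s2 L1-HIT; vc=[28,12,30]
#10 0xcc→b12/s0 VC-HIT; vc=[28,8,30]
#11 0x1cb→b28/s0 VC-HIT; vc=[12,8,30]
#12 0x185→b24/s0 MISS; vc=[12,8,30,28]
#13 0x1e1→b30/s2 VC-HIT; vc=[12,8,10,28]
#14 0x68→b6/s2 MISS; vc=[8,10,28,30]

VC = [8, 10, 28, 30]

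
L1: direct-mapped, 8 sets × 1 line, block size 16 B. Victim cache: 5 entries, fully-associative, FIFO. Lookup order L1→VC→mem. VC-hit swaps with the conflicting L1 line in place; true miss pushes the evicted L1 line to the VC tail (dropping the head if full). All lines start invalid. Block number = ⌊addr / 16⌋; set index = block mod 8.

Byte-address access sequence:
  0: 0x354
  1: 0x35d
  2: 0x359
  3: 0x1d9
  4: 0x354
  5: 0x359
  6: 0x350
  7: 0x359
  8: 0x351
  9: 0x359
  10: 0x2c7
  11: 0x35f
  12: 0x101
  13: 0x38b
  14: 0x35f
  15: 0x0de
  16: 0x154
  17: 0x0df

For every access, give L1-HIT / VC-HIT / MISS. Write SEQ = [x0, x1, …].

#0 0x354→b53/s5 MISS; vc=[]
#1 0x35d→b53/s5 L1-HIT; vc=[]
#2 0x359→b53/s5 L1-HIT; vc=[]
#3 0x1d9→b29/s5 MISS; vc=[53]
#4 0x354→b53/s5 VC-HIT; vc=[29]
#5 0x359→b53/s5 L1-HIT; vc=[29]
#6 0x350→b53/s5 L1-HIT; vc=[29]
#7 0x359→b53/s5 L1-HIT; vc=[29]
#8 0x351→b53/s5 L1-HIT; vc=[29]
#9 0x359→b53/s5 L1-HIT; vc=[29]
#10 0x2c7→b44/s4 MISS; vc=[29]
#11 0x35f→b53/s5 L1-HIT; vc=[29]
#12 0x101→b16/s0 MISS; vc=[29]
#13 0x38b→b56/s0 MISS; vc=[29,16]
#14 0x35f→b53/s5 L1-HIT; vc=[29,16]
#15 0xde→b13/s5 MISS; vc=[29,16,53]
#16 0x154→b21/s5 MISS; vc=[29,16,53,13]
#17 0xdf→b13/s5 VC-HIT; vc=[29,16,53,21]

SEQ = [MISS, L1-HIT, L1-HIT, MISS, VC-HIT, L1-HIT, L1-HIT, L1-HIT, L1-HIT, L1-HIT, MISS, L1-HIT, MISS, MISS, L1-HIT, MISS, MISS, VC-HIT]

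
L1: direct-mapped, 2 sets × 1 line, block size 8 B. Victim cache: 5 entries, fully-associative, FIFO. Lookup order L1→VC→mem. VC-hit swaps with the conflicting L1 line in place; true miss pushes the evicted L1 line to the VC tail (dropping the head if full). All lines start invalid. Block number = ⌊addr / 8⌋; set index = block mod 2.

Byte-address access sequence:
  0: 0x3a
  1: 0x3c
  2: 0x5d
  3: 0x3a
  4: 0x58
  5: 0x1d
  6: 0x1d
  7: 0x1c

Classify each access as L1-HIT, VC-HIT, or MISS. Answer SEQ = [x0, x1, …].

#0 0x3a→b7/s1 MISS; vc=[]
#1 0x3c→b7/s1 L1-HIT; vc=[]
#2 0x5d→b11/s1 MISS; vc=[7]
#3 0x3a→b7/s1 VC-HIT; vc=[11]
#4 0x58→b11/s1 VC-HIT; vc=[7]
#5 0x1d→b3/s1 MISS; vc=[7,11]
#6 0x1d→b3/s1 L1-HIT; vc=[7,11]
#7 0x1c→b3/s1 L1-HIT; vc=[7,11]

SEQ = [MISS, L1-HIT, MISS, VC-HIT, VC-HIT, MISS, L1-HIT, L1-HIT]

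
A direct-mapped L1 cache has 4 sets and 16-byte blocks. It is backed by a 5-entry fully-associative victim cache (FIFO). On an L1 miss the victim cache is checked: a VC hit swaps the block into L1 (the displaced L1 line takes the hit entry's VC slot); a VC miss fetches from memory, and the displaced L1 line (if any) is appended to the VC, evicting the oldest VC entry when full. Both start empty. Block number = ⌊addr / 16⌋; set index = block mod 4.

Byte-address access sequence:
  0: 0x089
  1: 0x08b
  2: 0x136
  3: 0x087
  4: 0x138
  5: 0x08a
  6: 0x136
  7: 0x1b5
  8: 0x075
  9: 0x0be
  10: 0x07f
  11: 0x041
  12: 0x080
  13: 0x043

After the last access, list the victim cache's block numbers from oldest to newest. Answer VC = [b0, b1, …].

0: 0x89 (blk 8, set 0) → MISS  vc=[]
1: 0x8b (blk 8, set 0) → L1-HIT  vc=[]
2: 0x136 (blk 19, set 3) → MISS  vc=[]
3: 0x87 (blk 8, set 0) → L1-HIT  vc=[]
4: 0x138 (blk 19, set 3) → L1-HIT  vc=[]
5: 0x8a (blk 8, set 0) → L1-HIT  vc=[]
6: 0x136 (blk 19, set 3) → L1-HIT  vc=[]
7: 0x1b5 (blk 27, set 3) → MISS  vc=[19]
8: 0x75 (blk 7, set 3) → MISS  vc=[19, 27]
9: 0xbe (blk 11, set 3) → MISS  vc=[19, 27, 7]
10: 0x7f (blk 7, set 3) → VC-HIT  vc=[19, 27, 11]
11: 0x41 (blk 4, set 0) → MISS  vc=[19, 27, 11, 8]
12: 0x80 (blk 8, set 0) → VC-HIT  vc=[19, 27, 11, 4]
13: 0x43 (blk 4, set 0) → VC-HIT  vc=[19, 27, 11, 8]

VC = [19, 27, 11, 8]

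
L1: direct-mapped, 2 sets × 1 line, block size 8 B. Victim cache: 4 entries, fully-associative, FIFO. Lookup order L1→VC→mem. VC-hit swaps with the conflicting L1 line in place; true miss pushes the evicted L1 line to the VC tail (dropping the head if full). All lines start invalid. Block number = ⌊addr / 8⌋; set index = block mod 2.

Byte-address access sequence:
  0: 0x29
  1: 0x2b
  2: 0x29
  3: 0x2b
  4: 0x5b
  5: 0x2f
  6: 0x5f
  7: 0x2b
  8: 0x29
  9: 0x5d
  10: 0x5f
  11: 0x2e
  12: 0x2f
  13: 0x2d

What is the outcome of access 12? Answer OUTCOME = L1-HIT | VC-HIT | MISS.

OUTCOME = L1-HIT

0: 0x29 (blk 5, set 1) → MISS  vc=[]
1: 0x2b (blk 5, set 1) → L1-HIT  vc=[]
2: 0x29 (blk 5, set 1) → L1-HIT  vc=[]
3: 0x2b (blk 5, set 1) → L1-HIT  vc=[]
4: 0x5b (blk 11, set 1) → MISS  vc=[5]
5: 0x2f (blk 5, set 1) → VC-HIT  vc=[11]
6: 0x5f (blk 11, set 1) → VC-HIT  vc=[5]
7: 0x2b (blk 5, set 1) → VC-HIT  vc=[11]
8: 0x29 (blk 5, set 1) → L1-HIT  vc=[11]
9: 0x5d (blk 11, set 1) → VC-HIT  vc=[5]
10: 0x5f (blk 11, set 1) → L1-HIT  vc=[5]
11: 0x2e (blk 5, set 1) → VC-HIT  vc=[11]
12: 0x2f (blk 5, set 1) → L1-HIT  vc=[11]
13: 0x2d (blk 5, set 1) → L1-HIT  vc=[11]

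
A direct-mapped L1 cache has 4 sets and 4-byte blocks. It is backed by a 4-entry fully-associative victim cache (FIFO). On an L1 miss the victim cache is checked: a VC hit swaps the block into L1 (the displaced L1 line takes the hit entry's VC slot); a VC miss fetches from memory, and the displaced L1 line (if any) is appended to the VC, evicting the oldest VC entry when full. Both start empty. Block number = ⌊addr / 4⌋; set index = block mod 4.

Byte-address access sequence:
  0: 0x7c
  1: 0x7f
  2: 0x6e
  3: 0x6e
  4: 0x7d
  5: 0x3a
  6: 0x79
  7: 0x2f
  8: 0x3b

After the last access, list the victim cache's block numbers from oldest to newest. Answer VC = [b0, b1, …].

VC = [27, 30, 31]

#0 0x7c→b31/s3 MISS; vc=[]
#1 0x7f→b31/s3 L1-HIT; vc=[]
#2 0x6e→b27/s3 MISS; vc=[31]
#3 0x6e→b27/s3 L1-HIT; vc=[31]
#4 0x7d→b31/s3 VC-HIT; vc=[27]
#5 0x3a→b14/s2 MISS; vc=[27]
#6 0x79→b30/s2 MISS; vc=[27,14]
#7 0x2f→b11/s3 MISS; vc=[27,14,31]
#8 0x3b→b14/s2 VC-HIT; vc=[27,30,31]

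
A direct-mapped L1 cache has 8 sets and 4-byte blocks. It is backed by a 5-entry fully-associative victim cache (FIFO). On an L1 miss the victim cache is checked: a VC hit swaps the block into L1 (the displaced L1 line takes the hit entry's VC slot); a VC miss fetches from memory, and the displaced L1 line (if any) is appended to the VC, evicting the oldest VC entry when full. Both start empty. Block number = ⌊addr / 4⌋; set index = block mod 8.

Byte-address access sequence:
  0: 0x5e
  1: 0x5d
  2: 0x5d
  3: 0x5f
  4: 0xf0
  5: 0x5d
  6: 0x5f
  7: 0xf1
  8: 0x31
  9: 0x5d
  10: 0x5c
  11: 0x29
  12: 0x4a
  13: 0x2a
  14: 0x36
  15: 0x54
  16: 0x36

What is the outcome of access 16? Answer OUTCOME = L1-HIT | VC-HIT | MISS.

#0 0x5e→b23/s7 MISS; vc=[]
#1 0x5d→b23/s7 L1-HIT; vc=[]
#2 0x5d→b23/s7 L1-HIT; vc=[]
#3 0x5f→b23/s7 L1-HIT; vc=[]
#4 0xf0→b60/s4 MISS; vc=[]
#5 0x5d→b23/s7 L1-HIT; vc=[]
#6 0x5f→b23/s7 L1-HIT; vc=[]
#7 0xf1→b60/s4 L1-HIT; vc=[]
#8 0x31→b12/s4 MISS; vc=[60]
#9 0x5d→b23/s7 L1-HIT; vc=[60]
#10 0x5c→b23/s7 L1-HIT; vc=[60]
#11 0x29→b10/s2 MISS; vc=[60]
#12 0x4a→b18/s2 MISS; vc=[60,10]
#13 0x2a→b10/s2 VC-HIT; vc=[60,18]
#14 0x36→b13/s5 MISS; vc=[60,18]
#15 0x54→b21/s5 MISS; vc=[60,18,13]
#16 0x36→b13/s5 VC-HIT; vc=[60,18,21]

OUTCOME = VC-HIT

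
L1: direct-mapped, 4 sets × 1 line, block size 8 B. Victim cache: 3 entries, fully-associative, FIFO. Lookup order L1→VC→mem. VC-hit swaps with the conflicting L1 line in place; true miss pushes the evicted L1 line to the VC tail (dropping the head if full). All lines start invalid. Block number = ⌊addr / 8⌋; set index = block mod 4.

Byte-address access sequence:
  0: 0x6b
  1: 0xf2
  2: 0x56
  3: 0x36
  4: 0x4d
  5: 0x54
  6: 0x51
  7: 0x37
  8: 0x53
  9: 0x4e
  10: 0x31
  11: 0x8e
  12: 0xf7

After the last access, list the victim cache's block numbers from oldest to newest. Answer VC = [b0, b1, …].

0: 0x6b (blk 13, set 1) → MISS  vc=[]
1: 0xf2 (blk 30, set 2) → MISS  vc=[]
2: 0x56 (blk 10, set 2) → MISS  vc=[30]
3: 0x36 (blk 6, set 2) → MISS  vc=[30, 10]
4: 0x4d (blk 9, set 1) → MISS  vc=[30, 10, 13]
5: 0x54 (blk 10, set 2) → VC-HIT  vc=[30, 6, 13]
6: 0x51 (blk 10, set 2) → L1-HIT  vc=[30, 6, 13]
7: 0x37 (blk 6, set 2) → VC-HIT  vc=[30, 10, 13]
8: 0x53 (blk 10, set 2) → VC-HIT  vc=[30, 6, 13]
9: 0x4e (blk 9, set 1) → L1-HIT  vc=[30, 6, 13]
10: 0x31 (blk 6, set 2) → VC-HIT  vc=[30, 10, 13]
11: 0x8e (blk 17, set 1) → MISS  vc=[10, 13, 9]
12: 0xf7 (blk 30, set 2) → MISS  vc=[13, 9, 6]

VC = [13, 9, 6]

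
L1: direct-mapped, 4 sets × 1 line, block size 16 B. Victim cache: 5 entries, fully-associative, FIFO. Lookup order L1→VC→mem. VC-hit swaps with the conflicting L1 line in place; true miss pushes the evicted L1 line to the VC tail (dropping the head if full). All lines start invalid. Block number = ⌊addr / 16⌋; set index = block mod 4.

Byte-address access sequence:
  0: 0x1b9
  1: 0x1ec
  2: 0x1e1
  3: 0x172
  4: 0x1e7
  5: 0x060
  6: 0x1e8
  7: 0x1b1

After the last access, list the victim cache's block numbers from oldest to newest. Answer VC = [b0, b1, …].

  [0] addr=0x1b9 blk=27 s=3: MISS | VC []
  [1] addr=0x1ec blk=30 s=2: MISS | VC []
  [2] addr=0x1e1 blk=30 s=2: L1-HIT | VC []
  [3] addr=0x172 blk=23 s=3: MISS | VC [27]
  [4] addr=0x1e7 blk=30 s=2: L1-HIT | VC [27]
  [5] addr=0x60 blk=6 s=2: MISS | VC [27, 30]
  [6] addr=0x1e8 blk=30 s=2: VC-HIT | VC [27, 6]
  [7] addr=0x1b1 blk=27 s=3: VC-HIT | VC [23, 6]

VC = [23, 6]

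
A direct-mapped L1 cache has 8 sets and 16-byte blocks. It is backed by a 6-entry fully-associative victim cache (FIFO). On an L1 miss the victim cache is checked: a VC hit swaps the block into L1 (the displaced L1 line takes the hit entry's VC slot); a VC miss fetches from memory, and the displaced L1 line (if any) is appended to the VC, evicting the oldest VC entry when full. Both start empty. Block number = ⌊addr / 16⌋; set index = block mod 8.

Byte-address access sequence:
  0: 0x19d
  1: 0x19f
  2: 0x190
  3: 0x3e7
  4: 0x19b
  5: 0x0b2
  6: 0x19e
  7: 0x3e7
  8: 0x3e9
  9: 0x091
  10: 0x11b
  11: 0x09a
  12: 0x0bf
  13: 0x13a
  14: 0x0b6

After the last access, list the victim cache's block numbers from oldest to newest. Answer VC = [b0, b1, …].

VC = [25, 17, 19]

  [0] addr=0x19d blk=25 s=1: MISS | VC []
  [1] addr=0x19f blk=25 s=1: L1-HIT | VC []
  [2] addr=0x190 blk=25 s=1: L1-HIT | VC []
  [3] addr=0x3e7 blk=62 s=6: MISS | VC []
  [4] addr=0x19b blk=25 s=1: L1-HIT | VC []
  [5] addr=0xb2 blk=11 s=3: MISS | VC []
  [6] addr=0x19e blk=25 s=1: L1-HIT | VC []
  [7] addr=0x3e7 blk=62 s=6: L1-HIT | VC []
  [8] addr=0x3e9 blk=62 s=6: L1-HIT | VC []
  [9] addr=0x91 blk=9 s=1: MISS | VC [25]
  [10] addr=0x11b blk=17 s=1: MISS | VC [25, 9]
  [11] addr=0x9a blk=9 s=1: VC-HIT | VC [25, 17]
  [12] addr=0xbf blk=11 s=3: L1-HIT | VC [25, 17]
  [13] addr=0x13a blk=19 s=3: MISS | VC [25, 17, 11]
  [14] addr=0xb6 blk=11 s=3: VC-HIT | VC [25, 17, 19]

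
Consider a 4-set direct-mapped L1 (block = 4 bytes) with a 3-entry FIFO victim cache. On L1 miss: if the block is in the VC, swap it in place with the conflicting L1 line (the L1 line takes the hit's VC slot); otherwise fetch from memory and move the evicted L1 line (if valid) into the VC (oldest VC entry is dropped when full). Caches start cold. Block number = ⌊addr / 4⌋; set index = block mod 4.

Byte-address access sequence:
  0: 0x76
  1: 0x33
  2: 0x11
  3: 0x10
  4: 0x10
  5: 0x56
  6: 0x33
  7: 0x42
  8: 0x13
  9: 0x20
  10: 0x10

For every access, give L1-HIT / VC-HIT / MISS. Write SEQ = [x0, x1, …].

SEQ = [MISS, MISS, MISS, L1-HIT, L1-HIT, MISS, VC-HIT, MISS, VC-HIT, MISS, VC-HIT]

#0 0x76→b29/s1 MISS; vc=[]
#1 0x33→b12/s0 MISS; vc=[]
#2 0x11→b4/s0 MISS; vc=[12]
#3 0x10→b4/s0 L1-HIT; vc=[12]
#4 0x10→b4/s0 L1-HIT; vc=[12]
#5 0x56→b21/s1 MISS; vc=[12,29]
#6 0x33→b12/s0 VC-HIT; vc=[4,29]
#7 0x42→b16/s0 MISS; vc=[4,29,12]
#8 0x13→b4/s0 VC-HIT; vc=[16,29,12]
#9 0x20→b8/s0 MISS; vc=[29,12,4]
#10 0x10→b4/s0 VC-HIT; vc=[29,12,8]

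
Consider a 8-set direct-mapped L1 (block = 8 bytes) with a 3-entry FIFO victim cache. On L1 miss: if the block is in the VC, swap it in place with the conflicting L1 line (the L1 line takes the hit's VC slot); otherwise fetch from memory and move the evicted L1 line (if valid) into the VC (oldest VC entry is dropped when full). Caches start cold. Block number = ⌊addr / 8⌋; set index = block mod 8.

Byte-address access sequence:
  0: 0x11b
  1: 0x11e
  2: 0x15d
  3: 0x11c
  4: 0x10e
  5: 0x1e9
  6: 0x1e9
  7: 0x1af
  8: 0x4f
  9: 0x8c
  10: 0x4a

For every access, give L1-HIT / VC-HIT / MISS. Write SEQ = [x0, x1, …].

#0 0x11b→b35/s3 MISS; vc=[]
#1 0x11e→b35/s3 L1-HIT; vc=[]
#2 0x15d→b43/s3 MISS; vc=[35]
#3 0x11c→b35/s3 VC-HIT; vc=[43]
#4 0x10e→b33/s1 MISS; vc=[43]
#5 0x1e9→b61/s5 MISS; vc=[43]
#6 0x1e9→b61/s5 L1-HIT; vc=[43]
#7 0x1af→b53/s5 MISS; vc=[43,61]
#8 0x4f→b9/s1 MISS; vc=[43,61,33]
#9 0x8c→b17/s1 MISS; vc=[61,33,9]
#10 0x4a→b9/s1 VC-HIT; vc=[61,33,17]

SEQ = [MISS, L1-HIT, MISS, VC-HIT, MISS, MISS, L1-HIT, MISS, MISS, MISS, VC-HIT]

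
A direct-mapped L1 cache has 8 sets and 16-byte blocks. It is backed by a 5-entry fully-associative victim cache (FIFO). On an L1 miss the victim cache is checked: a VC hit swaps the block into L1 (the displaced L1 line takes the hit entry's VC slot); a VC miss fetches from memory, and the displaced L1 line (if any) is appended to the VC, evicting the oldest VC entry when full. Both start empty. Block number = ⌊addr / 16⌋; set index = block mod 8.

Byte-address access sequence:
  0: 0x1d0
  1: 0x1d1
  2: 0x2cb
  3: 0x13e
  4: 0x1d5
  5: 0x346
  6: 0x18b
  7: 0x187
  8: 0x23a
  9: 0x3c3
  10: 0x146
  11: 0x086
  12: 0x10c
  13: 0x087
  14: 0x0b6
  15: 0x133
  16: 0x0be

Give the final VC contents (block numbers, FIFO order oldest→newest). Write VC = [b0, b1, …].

0: 0x1d0 (blk 29, set 5) → MISS  vc=[]
1: 0x1d1 (blk 29, set 5) → L1-HIT  vc=[]
2: 0x2cb (blk 44, set 4) → MISS  vc=[]
3: 0x13e (blk 19, set 3) → MISS  vc=[]
4: 0x1d5 (blk 29, set 5) → L1-HIT  vc=[]
5: 0x346 (blk 52, set 4) → MISS  vc=[44]
6: 0x18b (blk 24, set 0) → MISS  vc=[44]
7: 0x187 (blk 24, set 0) → L1-HIT  vc=[44]
8: 0x23a (blk 35, set 3) → MISS  vc=[44, 19]
9: 0x3c3 (blk 60, set 4) → MISS  vc=[44, 19, 52]
10: 0x146 (blk 20, set 4) → MISS  vc=[44, 19, 52, 60]
11: 0x86 (blk 8, set 0) → MISS  vc=[44, 19, 52, 60, 24]
12: 0x10c (blk 16, set 0) → MISS  vc=[19, 52, 60, 24, 8]
13: 0x87 (blk 8, set 0) → VC-HIT  vc=[19, 52, 60, 24, 16]
14: 0xb6 (blk 11, set 3) → MISS  vc=[52, 60, 24, 16, 35]
15: 0x133 (blk 19, set 3) → MISS  vc=[60, 24, 16, 35, 11]
16: 0xbe (blk 11, set 3) → VC-HIT  vc=[60, 24, 16, 35, 19]

VC = [60, 24, 16, 35, 19]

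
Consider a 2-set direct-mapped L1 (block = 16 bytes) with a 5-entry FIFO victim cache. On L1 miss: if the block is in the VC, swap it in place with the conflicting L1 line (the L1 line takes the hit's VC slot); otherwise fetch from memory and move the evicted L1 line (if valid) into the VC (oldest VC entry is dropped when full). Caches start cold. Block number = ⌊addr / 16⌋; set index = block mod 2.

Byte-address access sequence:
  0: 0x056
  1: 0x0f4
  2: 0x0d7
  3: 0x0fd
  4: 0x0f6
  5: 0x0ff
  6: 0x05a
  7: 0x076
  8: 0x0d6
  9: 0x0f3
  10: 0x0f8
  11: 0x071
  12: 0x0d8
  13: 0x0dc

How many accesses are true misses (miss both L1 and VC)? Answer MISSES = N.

  [0] addr=0x56 blk=5 s=1: MISS | VC []
  [1] addr=0xf4 blk=15 s=1: MISS | VC [5]
  [2] addr=0xd7 blk=13 s=1: MISS | VC [5, 15]
  [3] addr=0xfd blk=15 s=1: VC-HIT | VC [5, 13]
  [4] addr=0xf6 blk=15 s=1: L1-HIT | VC [5, 13]
  [5] addr=0xff blk=15 s=1: L1-HIT | VC [5, 13]
  [6] addr=0x5a blk=5 s=1: VC-HIT | VC [15, 13]
  [7] addr=0x76 blk=7 s=1: MISS | VC [15, 13, 5]
  [8] addr=0xd6 blk=13 s=1: VC-HIT | VC [15, 7, 5]
  [9] addr=0xf3 blk=15 s=1: VC-HIT | VC [13, 7, 5]
  [10] addr=0xf8 blk=15 s=1: L1-HIT | VC [13, 7, 5]
  [11] addr=0x71 blk=7 s=1: VC-HIT | VC [13, 15, 5]
  [12] addr=0xd8 blk=13 s=1: VC-HIT | VC [7, 15, 5]
  [13] addr=0xdc blk=13 s=1: L1-HIT | VC [7, 15, 5]

MISSES = 4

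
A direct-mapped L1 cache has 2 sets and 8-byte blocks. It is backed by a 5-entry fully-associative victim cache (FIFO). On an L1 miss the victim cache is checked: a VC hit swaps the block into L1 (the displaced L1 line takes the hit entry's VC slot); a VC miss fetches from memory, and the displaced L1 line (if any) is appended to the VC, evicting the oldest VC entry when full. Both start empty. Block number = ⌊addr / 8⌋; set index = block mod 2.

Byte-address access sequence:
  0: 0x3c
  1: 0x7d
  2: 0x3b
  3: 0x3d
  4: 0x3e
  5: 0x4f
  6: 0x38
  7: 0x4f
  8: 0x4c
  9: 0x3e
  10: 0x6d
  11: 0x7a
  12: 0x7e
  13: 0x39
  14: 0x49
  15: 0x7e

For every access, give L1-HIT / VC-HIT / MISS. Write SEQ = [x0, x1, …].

SEQ = [MISS, MISS, VC-HIT, L1-HIT, L1-HIT, MISS, VC-HIT, VC-HIT, L1-HIT, VC-HIT, MISS, VC-HIT, L1-HIT, VC-HIT, VC-HIT, VC-HIT]

  [0] addr=0x3c blk=7 s=1: MISS | VC []
  [1] addr=0x7d blk=15 s=1: MISS | VC [7]
  [2] addr=0x3b blk=7 s=1: VC-HIT | VC [15]
  [3] addr=0x3d blk=7 s=1: L1-HIT | VC [15]
  [4] addr=0x3e blk=7 s=1: L1-HIT | VC [15]
  [5] addr=0x4f blk=9 s=1: MISS | VC [15, 7]
  [6] addr=0x38 blk=7 s=1: VC-HIT | VC [15, 9]
  [7] addr=0x4f blk=9 s=1: VC-HIT | VC [15, 7]
  [8] addr=0x4c blk=9 s=1: L1-HIT | VC [15, 7]
  [9] addr=0x3e blk=7 s=1: VC-HIT | VC [15, 9]
  [10] addr=0x6d blk=13 s=1: MISS | VC [15, 9, 7]
  [11] addr=0x7a blk=15 s=1: VC-HIT | VC [13, 9, 7]
  [12] addr=0x7e blk=15 s=1: L1-HIT | VC [13, 9, 7]
  [13] addr=0x39 blk=7 s=1: VC-HIT | VC [13, 9, 15]
  [14] addr=0x49 blk=9 s=1: VC-HIT | VC [13, 7, 15]
  [15] addr=0x7e blk=15 s=1: VC-HIT | VC [13, 7, 9]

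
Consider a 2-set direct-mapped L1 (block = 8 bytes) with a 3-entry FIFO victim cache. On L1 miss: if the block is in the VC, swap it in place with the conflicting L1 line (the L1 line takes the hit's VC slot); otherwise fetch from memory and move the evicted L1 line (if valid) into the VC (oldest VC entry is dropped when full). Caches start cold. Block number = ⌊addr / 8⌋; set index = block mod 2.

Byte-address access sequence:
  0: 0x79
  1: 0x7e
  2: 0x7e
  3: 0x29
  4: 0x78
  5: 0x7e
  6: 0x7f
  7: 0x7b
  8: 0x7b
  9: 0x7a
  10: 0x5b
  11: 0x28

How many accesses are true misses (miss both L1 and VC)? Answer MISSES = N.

MISSES = 3

0: 0x79 (blk 15, set 1) → MISS  vc=[]
1: 0x7e (blk 15, set 1) → L1-HIT  vc=[]
2: 0x7e (blk 15, set 1) → L1-HIT  vc=[]
3: 0x29 (blk 5, set 1) → MISS  vc=[15]
4: 0x78 (blk 15, set 1) → VC-HIT  vc=[5]
5: 0x7e (blk 15, set 1) → L1-HIT  vc=[5]
6: 0x7f (blk 15, set 1) → L1-HIT  vc=[5]
7: 0x7b (blk 15, set 1) → L1-HIT  vc=[5]
8: 0x7b (blk 15, set 1) → L1-HIT  vc=[5]
9: 0x7a (blk 15, set 1) → L1-HIT  vc=[5]
10: 0x5b (blk 11, set 1) → MISS  vc=[5, 15]
11: 0x28 (blk 5, set 1) → VC-HIT  vc=[11, 15]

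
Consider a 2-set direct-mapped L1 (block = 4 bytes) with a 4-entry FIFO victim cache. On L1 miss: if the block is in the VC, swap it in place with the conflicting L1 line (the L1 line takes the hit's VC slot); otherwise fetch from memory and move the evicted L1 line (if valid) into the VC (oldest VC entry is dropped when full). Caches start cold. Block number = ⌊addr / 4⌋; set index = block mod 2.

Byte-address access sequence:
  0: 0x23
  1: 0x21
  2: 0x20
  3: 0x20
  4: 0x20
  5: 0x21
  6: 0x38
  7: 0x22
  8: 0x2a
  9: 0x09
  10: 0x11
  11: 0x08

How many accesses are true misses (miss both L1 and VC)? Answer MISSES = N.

MISSES = 5

#0 0x23→b8/s0 MISS; vc=[]
#1 0x21→b8/s0 L1-HIT; vc=[]
#2 0x20→b8/s0 L1-HIT; vc=[]
#3 0x20→b8/s0 L1-HIT; vc=[]
#4 0x20→b8/s0 L1-HIT; vc=[]
#5 0x21→b8/s0 L1-HIT; vc=[]
#6 0x38→b14/s0 MISS; vc=[8]
#7 0x22→b8/s0 VC-HIT; vc=[14]
#8 0x2a→b10/s0 MISS; vc=[14,8]
#9 0x9→b2/s0 MISS; vc=[14,8,10]
#10 0x11→b4/s0 MISS; vc=[14,8,10,2]
#11 0x8→b2/s0 VC-HIT; vc=[14,8,10,4]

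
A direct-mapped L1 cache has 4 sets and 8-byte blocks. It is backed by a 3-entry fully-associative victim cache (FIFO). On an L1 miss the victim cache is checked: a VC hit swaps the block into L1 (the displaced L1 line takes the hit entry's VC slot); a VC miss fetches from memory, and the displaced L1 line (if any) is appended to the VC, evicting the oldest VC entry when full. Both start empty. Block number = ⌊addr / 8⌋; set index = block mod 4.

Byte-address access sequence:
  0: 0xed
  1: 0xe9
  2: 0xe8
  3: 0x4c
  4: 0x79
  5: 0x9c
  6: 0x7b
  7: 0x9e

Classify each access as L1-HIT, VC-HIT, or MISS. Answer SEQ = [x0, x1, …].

SEQ = [MISS, L1-HIT, L1-HIT, MISS, MISS, MISS, VC-HIT, VC-HIT]

#0 0xed→b29/s1 MISS; vc=[]
#1 0xe9→b29/s1 L1-HIT; vc=[]
#2 0xe8→b29/s1 L1-HIT; vc=[]
#3 0x4c→b9/s1 MISS; vc=[29]
#4 0x79→b15/s3 MISS; vc=[29]
#5 0x9c→b19/s3 MISS; vc=[29,15]
#6 0x7b→b15/s3 VC-HIT; vc=[29,19]
#7 0x9e→b19/s3 VC-HIT; vc=[29,15]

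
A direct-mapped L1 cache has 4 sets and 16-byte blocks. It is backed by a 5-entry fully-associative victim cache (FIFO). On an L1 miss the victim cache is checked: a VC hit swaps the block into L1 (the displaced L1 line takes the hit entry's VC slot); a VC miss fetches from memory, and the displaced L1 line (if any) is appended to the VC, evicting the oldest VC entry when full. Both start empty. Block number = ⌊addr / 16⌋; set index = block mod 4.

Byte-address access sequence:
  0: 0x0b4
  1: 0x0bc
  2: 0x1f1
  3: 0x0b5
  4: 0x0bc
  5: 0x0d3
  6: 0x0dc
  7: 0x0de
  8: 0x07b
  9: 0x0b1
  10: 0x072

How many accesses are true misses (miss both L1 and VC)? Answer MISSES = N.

MISSES = 4

  [0] addr=0xb4 blk=11 s=3: MISS | VC []
  [1] addr=0xbc blk=11 s=3: L1-HIT | VC []
  [2] addr=0x1f1 blk=31 s=3: MISS | VC [11]
  [3] addr=0xb5 blk=11 s=3: VC-HIT | VC [31]
  [4] addr=0xbc blk=11 s=3: L1-HIT | VC [31]
  [5] addr=0xd3 blk=13 s=1: MISS | VC [31]
  [6] addr=0xdc blk=13 s=1: L1-HIT | VC [31]
  [7] addr=0xde blk=13 s=1: L1-HIT | VC [31]
  [8] addr=0x7b blk=7 s=3: MISS | VC [31, 11]
  [9] addr=0xb1 blk=11 s=3: VC-HIT | VC [31, 7]
  [10] addr=0x72 blk=7 s=3: VC-HIT | VC [31, 11]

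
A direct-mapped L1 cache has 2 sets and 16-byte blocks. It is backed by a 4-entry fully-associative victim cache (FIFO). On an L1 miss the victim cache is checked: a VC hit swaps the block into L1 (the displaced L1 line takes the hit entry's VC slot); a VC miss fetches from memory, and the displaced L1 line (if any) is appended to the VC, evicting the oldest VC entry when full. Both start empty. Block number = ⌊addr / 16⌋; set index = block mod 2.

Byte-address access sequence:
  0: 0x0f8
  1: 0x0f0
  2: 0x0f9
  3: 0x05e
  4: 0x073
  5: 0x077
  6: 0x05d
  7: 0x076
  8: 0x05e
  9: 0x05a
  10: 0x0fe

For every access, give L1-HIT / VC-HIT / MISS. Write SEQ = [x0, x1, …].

  [0] addr=0xf8 blk=15 s=1: MISS | VC []
  [1] addr=0xf0 blk=15 s=1: L1-HIT | VC []
  [2] addr=0xf9 blk=15 s=1: L1-HIT | VC []
  [3] addr=0x5e blk=5 s=1: MISS | VC [15]
  [4] addr=0x73 blk=7 s=1: MISS | VC [15, 5]
  [5] addr=0x77 blk=7 s=1: L1-HIT | VC [15, 5]
  [6] addr=0x5d blk=5 s=1: VC-HIT | VC [15, 7]
  [7] addr=0x76 blk=7 s=1: VC-HIT | VC [15, 5]
  [8] addr=0x5e blk=5 s=1: VC-HIT | VC [15, 7]
  [9] addr=0x5a blk=5 s=1: L1-HIT | VC [15, 7]
  [10] addr=0xfe blk=15 s=1: VC-HIT | VC [5, 7]

SEQ = [MISS, L1-HIT, L1-HIT, MISS, MISS, L1-HIT, VC-HIT, VC-HIT, VC-HIT, L1-HIT, VC-HIT]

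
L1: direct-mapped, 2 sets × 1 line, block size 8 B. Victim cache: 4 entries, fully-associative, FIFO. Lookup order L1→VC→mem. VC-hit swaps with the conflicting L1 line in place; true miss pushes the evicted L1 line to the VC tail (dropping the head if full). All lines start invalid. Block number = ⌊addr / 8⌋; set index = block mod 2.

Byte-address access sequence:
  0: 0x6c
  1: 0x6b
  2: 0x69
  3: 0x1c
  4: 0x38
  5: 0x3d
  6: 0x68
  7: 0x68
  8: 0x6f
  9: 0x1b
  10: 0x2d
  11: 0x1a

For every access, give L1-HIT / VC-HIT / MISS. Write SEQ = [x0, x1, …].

  [0] addr=0x6c blk=13 s=1: MISS | VC []
  [1] addr=0x6b blk=13 s=1: L1-HIT | VC []
  [2] addr=0x69 blk=13 s=1: L1-HIT | VC []
  [3] addr=0x1c blk=3 s=1: MISS | VC [13]
  [4] addr=0x38 blk=7 s=1: MISS | VC [13, 3]
  [5] addr=0x3d blk=7 s=1: L1-HIT | VC [13, 3]
  [6] addr=0x68 blk=13 s=1: VC-HIT | VC [7, 3]
  [7] addr=0x68 blk=13 s=1: L1-HIT | VC [7, 3]
  [8] addr=0x6f blk=13 s=1: L1-HIT | VC [7, 3]
  [9] addr=0x1b blk=3 s=1: VC-HIT | VC [7, 13]
  [10] addr=0x2d blk=5 s=1: MISS | VC [7, 13, 3]
  [11] addr=0x1a blk=3 s=1: VC-HIT | VC [7, 13, 5]

SEQ = [MISS, L1-HIT, L1-HIT, MISS, MISS, L1-HIT, VC-HIT, L1-HIT, L1-HIT, VC-HIT, MISS, VC-HIT]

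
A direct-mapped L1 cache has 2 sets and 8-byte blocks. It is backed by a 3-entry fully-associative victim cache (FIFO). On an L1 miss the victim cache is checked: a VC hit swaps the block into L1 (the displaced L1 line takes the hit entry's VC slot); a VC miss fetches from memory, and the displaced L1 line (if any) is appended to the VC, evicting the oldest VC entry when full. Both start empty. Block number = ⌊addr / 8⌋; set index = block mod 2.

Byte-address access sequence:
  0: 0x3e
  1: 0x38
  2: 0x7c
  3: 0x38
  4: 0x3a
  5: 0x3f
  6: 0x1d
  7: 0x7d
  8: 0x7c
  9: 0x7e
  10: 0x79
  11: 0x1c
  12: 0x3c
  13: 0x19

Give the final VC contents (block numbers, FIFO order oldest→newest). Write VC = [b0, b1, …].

VC = [15, 7]

0: 0x3e (blk 7, set 1) → MISS  vc=[]
1: 0x38 (blk 7, set 1) → L1-HIT  vc=[]
2: 0x7c (blk 15, set 1) → MISS  vc=[7]
3: 0x38 (blk 7, set 1) → VC-HIT  vc=[15]
4: 0x3a (blk 7, set 1) → L1-HIT  vc=[15]
5: 0x3f (blk 7, set 1) → L1-HIT  vc=[15]
6: 0x1d (blk 3, set 1) → MISS  vc=[15, 7]
7: 0x7d (blk 15, set 1) → VC-HIT  vc=[3, 7]
8: 0x7c (blk 15, set 1) → L1-HIT  vc=[3, 7]
9: 0x7e (blk 15, set 1) → L1-HIT  vc=[3, 7]
10: 0x79 (blk 15, set 1) → L1-HIT  vc=[3, 7]
11: 0x1c (blk 3, set 1) → VC-HIT  vc=[15, 7]
12: 0x3c (blk 7, set 1) → VC-HIT  vc=[15, 3]
13: 0x19 (blk 3, set 1) → VC-HIT  vc=[15, 7]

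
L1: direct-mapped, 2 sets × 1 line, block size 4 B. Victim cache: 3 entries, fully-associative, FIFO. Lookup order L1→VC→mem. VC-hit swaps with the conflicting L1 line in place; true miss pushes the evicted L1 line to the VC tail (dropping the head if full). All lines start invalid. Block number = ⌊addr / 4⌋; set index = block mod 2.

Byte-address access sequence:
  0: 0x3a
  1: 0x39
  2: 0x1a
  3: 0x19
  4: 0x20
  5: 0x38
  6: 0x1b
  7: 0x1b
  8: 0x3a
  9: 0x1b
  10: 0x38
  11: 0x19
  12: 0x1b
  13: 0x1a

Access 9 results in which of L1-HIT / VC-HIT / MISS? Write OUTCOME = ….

OUTCOME = VC-HIT

  [0] addr=0x3a blk=14 s=0: MISS | VC []
  [1] addr=0x39 blk=14 s=0: L1-HIT | VC []
  [2] addr=0x1a blk=6 s=0: MISS | VC [14]
  [3] addr=0x19 blk=6 s=0: L1-HIT | VC [14]
  [4] addr=0x20 blk=8 s=0: MISS | VC [14, 6]
  [5] addr=0x38 blk=14 s=0: VC-HIT | VC [8, 6]
  [6] addr=0x1b blk=6 s=0: VC-HIT | VC [8, 14]
  [7] addr=0x1b blk=6 s=0: L1-HIT | VC [8, 14]
  [8] addr=0x3a blk=14 s=0: VC-HIT | VC [8, 6]
  [9] addr=0x1b blk=6 s=0: VC-HIT | VC [8, 14]
  [10] addr=0x38 blk=14 s=0: VC-HIT | VC [8, 6]
  [11] addr=0x19 blk=6 s=0: VC-HIT | VC [8, 14]
  [12] addr=0x1b blk=6 s=0: L1-HIT | VC [8, 14]
  [13] addr=0x1a blk=6 s=0: L1-HIT | VC [8, 14]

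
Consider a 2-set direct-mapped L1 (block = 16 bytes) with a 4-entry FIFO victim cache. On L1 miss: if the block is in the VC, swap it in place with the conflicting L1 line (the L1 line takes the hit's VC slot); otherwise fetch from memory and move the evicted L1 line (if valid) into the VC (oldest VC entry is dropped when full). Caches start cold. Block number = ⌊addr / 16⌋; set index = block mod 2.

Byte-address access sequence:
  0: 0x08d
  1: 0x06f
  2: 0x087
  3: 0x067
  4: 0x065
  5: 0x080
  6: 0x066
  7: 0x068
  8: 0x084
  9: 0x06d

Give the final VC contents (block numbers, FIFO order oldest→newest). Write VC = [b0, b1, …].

VC = [8]

#0 0x8d→b8/s0 MISS; vc=[]
#1 0x6f→b6/s0 MISS; vc=[8]
#2 0x87→b8/s0 VC-HIT; vc=[6]
#3 0x67→b6/s0 VC-HIT; vc=[8]
#4 0x65→b6/s0 L1-HIT; vc=[8]
#5 0x80→b8/s0 VC-HIT; vc=[6]
#6 0x66→b6/s0 VC-HIT; vc=[8]
#7 0x68→b6/s0 L1-HIT; vc=[8]
#8 0x84→b8/s0 VC-HIT; vc=[6]
#9 0x6d→b6/s0 VC-HIT; vc=[8]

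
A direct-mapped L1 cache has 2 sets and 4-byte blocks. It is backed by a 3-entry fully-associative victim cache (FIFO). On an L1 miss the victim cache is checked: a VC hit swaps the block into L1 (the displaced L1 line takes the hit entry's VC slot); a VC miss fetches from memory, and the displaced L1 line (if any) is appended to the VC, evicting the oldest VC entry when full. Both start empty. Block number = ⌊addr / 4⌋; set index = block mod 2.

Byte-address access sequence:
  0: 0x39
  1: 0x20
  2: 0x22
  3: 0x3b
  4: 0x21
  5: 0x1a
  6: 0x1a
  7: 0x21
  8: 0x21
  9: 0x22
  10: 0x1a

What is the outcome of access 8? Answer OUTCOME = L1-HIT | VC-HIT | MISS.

0: 0x39 (blk 14, set 0) → MISS  vc=[]
1: 0x20 (blk 8, set 0) → MISS  vc=[14]
2: 0x22 (blk 8, set 0) → L1-HIT  vc=[14]
3: 0x3b (blk 14, set 0) → VC-HIT  vc=[8]
4: 0x21 (blk 8, set 0) → VC-HIT  vc=[14]
5: 0x1a (blk 6, set 0) → MISS  vc=[14, 8]
6: 0x1a (blk 6, set 0) → L1-HIT  vc=[14, 8]
7: 0x21 (blk 8, set 0) → VC-HIT  vc=[14, 6]
8: 0x21 (blk 8, set 0) → L1-HIT  vc=[14, 6]
9: 0x22 (blk 8, set 0) → L1-HIT  vc=[14, 6]
10: 0x1a (blk 6, set 0) → VC-HIT  vc=[14, 8]

OUTCOME = L1-HIT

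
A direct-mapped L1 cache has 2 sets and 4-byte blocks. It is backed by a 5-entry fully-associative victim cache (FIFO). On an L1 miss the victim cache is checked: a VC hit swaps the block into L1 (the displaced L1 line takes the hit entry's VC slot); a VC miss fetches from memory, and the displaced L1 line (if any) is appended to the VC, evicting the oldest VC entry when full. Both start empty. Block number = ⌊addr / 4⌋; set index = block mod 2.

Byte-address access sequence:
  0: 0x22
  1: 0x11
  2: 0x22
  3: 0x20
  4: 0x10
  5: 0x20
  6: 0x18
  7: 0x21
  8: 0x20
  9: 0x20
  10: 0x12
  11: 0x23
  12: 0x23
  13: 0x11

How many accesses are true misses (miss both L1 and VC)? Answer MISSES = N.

#0 0x22→b8/s0 MISS; vc=[]
#1 0x11→b4/s0 MISS; vc=[8]
#2 0x22→b8/s0 VC-HIT; vc=[4]
#3 0x20→b8/s0 L1-HIT; vc=[4]
#4 0x10→b4/s0 VC-HIT; vc=[8]
#5 0x20→b8/s0 VC-HIT; vc=[4]
#6 0x18→b6/s0 MISS; vc=[4,8]
#7 0x21→b8/s0 VC-HIT; vc=[4,6]
#8 0x20→b8/s0 L1-HIT; vc=[4,6]
#9 0x20→b8/s0 L1-HIT; vc=[4,6]
#10 0x12→b4/s0 VC-HIT; vc=[8,6]
#11 0x23→b8/s0 VC-HIT; vc=[4,6]
#12 0x23→b8/s0 L1-HIT; vc=[4,6]
#13 0x11→b4/s0 VC-HIT; vc=[8,6]

MISSES = 3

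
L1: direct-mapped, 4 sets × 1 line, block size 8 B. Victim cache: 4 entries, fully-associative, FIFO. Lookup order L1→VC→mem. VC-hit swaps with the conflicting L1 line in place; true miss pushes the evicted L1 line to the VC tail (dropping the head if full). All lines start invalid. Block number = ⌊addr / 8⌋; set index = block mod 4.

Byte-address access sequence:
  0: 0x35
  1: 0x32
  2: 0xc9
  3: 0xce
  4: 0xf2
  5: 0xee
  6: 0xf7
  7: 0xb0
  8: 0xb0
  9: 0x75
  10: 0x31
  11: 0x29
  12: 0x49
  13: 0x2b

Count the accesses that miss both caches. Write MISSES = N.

MISSES = 8

  [0] addr=0x35 blk=6 s=2: MISS | VC []
  [1] addr=0x32 blk=6 s=2: L1-HIT | VC []
  [2] addr=0xc9 blk=25 s=1: MISS | VC []
  [3] addr=0xce blk=25 s=1: L1-HIT | VC []
  [4] addr=0xf2 blk=30 s=2: MISS | VC [6]
  [5] addr=0xee blk=29 s=1: MISS | VC [6, 25]
  [6] addr=0xf7 blk=30 s=2: L1-HIT | VC [6, 25]
  [7] addr=0xb0 blk=22 s=2: MISS | VC [6, 25, 30]
  [8] addr=0xb0 blk=22 s=2: L1-HIT | VC [6, 25, 30]
  [9] addr=0x75 blk=14 s=2: MISS | VC [6, 25, 30, 22]
  [10] addr=0x31 blk=6 s=2: VC-HIT | VC [14, 25, 30, 22]
  [11] addr=0x29 blk=5 s=1: MISS | VC [25, 30, 22, 29]
  [12] addr=0x49 blk=9 s=1: MISS | VC [30, 22, 29, 5]
  [13] addr=0x2b blk=5 s=1: VC-HIT | VC [30, 22, 29, 9]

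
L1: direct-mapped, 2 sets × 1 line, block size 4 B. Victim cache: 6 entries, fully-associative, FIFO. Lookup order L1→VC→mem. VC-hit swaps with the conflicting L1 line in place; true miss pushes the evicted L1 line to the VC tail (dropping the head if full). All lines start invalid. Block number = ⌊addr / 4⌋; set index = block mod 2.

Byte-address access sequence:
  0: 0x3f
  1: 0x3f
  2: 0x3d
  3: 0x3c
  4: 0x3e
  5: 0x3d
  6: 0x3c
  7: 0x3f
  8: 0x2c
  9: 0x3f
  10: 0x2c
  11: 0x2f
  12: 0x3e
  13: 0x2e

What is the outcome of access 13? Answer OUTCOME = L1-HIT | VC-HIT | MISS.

  [0] addr=0x3f blk=15 s=1: MISS | VC []
  [1] addr=0x3f blk=15 s=1: L1-HIT | VC []
  [2] addr=0x3d blk=15 s=1: L1-HIT | VC []
  [3] addr=0x3c blk=15 s=1: L1-HIT | VC []
  [4] addr=0x3e blk=15 s=1: L1-HIT | VC []
  [5] addr=0x3d blk=15 s=1: L1-HIT | VC []
  [6] addr=0x3c blk=15 s=1: L1-HIT | VC []
  [7] addr=0x3f blk=15 s=1: L1-HIT | VC []
  [8] addr=0x2c blk=11 s=1: MISS | VC [15]
  [9] addr=0x3f blk=15 s=1: VC-HIT | VC [11]
  [10] addr=0x2c blk=11 s=1: VC-HIT | VC [15]
  [11] addr=0x2f blk=11 s=1: L1-HIT | VC [15]
  [12] addr=0x3e blk=15 s=1: VC-HIT | VC [11]
  [13] addr=0x2e blk=11 s=1: VC-HIT | VC [15]

OUTCOME = VC-HIT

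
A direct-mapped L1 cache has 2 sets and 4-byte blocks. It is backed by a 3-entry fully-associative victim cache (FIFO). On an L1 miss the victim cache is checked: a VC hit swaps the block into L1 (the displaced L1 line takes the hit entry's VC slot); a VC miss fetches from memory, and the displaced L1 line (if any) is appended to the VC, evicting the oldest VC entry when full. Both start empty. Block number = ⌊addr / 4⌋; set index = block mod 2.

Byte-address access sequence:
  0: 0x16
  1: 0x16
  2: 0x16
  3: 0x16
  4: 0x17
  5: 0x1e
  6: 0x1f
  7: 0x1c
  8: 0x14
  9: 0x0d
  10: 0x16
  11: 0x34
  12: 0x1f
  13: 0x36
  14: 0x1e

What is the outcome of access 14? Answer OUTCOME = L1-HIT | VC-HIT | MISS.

#0 0x16→b5/s1 MISS; vc=[]
#1 0x16→b5/s1 L1-HIT; vc=[]
#2 0x16→b5/s1 L1-HIT; vc=[]
#3 0x16→b5/s1 L1-HIT; vc=[]
#4 0x17→b5/s1 L1-HIT; vc=[]
#5 0x1e→b7/s1 MISS; vc=[5]
#6 0x1f→b7/s1 L1-HIT; vc=[5]
#7 0x1c→b7/s1 L1-HIT; vc=[5]
#8 0x14→b5/s1 VC-HIT; vc=[7]
#9 0xd→b3/s1 MISS; vc=[7,5]
#10 0x16→b5/s1 VC-HIT; vc=[7,3]
#11 0x34→b13/s1 MISS; vc=[7,3,5]
#12 0x1f→b7/s1 VC-HIT; vc=[13,3,5]
#13 0x36→b13/s1 VC-HIT; vc=[7,3,5]
#14 0x1e→b7/s1 VC-HIT; vc=[13,3,5]

OUTCOME = VC-HIT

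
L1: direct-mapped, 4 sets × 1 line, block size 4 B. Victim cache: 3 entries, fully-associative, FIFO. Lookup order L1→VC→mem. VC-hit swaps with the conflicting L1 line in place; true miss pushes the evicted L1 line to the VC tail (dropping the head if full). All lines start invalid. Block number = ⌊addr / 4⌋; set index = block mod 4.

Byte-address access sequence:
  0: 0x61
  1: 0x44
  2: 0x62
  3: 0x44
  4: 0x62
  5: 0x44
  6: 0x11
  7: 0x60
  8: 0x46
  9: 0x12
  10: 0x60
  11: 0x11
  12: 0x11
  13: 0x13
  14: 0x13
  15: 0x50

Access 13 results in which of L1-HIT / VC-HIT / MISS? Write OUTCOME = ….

0: 0x61 (blk 24, set 0) → MISS  vc=[]
1: 0x44 (blk 17, set 1) → MISS  vc=[]
2: 0x62 (blk 24, set 0) → L1-HIT  vc=[]
3: 0x44 (blk 17, set 1) → L1-HIT  vc=[]
4: 0x62 (blk 24, set 0) → L1-HIT  vc=[]
5: 0x44 (blk 17, set 1) → L1-HIT  vc=[]
6: 0x11 (blk 4, set 0) → MISS  vc=[24]
7: 0x60 (blk 24, set 0) → VC-HIT  vc=[4]
8: 0x46 (blk 17, set 1) → L1-HIT  vc=[4]
9: 0x12 (blk 4, set 0) → VC-HIT  vc=[24]
10: 0x60 (blk 24, set 0) → VC-HIT  vc=[4]
11: 0x11 (blk 4, set 0) → VC-HIT  vc=[24]
12: 0x11 (blk 4, set 0) → L1-HIT  vc=[24]
13: 0x13 (blk 4, set 0) → L1-HIT  vc=[24]
14: 0x13 (blk 4, set 0) → L1-HIT  vc=[24]
15: 0x50 (blk 20, set 0) → MISS  vc=[24, 4]

OUTCOME = L1-HIT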